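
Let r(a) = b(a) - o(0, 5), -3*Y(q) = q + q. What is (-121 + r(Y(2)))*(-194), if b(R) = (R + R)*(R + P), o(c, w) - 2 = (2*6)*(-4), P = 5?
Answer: 148022/9 ≈ 16447.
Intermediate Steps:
Y(q) = -2*q/3 (Y(q) = -(q + q)/3 = -2*q/3)
o(c, w) = -46 (o(c, w) = 2 + (2*6)*(-4) = 2 + 12*(-4) = 2 - 48 = -46)
b(R) = 2*R*(5 + R) (b(R) = (R + R)*(R + 5) = (2*R)*(5 + R) = 2*R*(5 + R))
r(a) = 46 + 2*a*(5 + a) (r(a) = 2*a*(5 + a) - 1*(-46) = 2*a*(5 + a) + 46 = 46 + 2*a*(5 + a))
(-121 + r(Y(2)))*(-194) = (-121 + (46 + 2*(-⅔*2)*(5 - ⅔*2)))*(-194) = (-121 + (46 + 2*(-4/3)*(5 - 4/3)))*(-194) = (-121 + (46 + 2*(-4/3)*(11/3)))*(-194) = (-121 + (46 - 88/9))*(-194) = (-121 + 326/9)*(-194) = -763/9*(-194) = 148022/9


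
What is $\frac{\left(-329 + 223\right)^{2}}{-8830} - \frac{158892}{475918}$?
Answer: $- \frac{1687607752}{1050588985} \approx -1.6063$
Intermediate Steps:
$\frac{\left(-329 + 223\right)^{2}}{-8830} - \frac{158892}{475918} = \left(-106\right)^{2} \left(- \frac{1}{8830}\right) - \frac{79446}{237959} = 11236 \left(- \frac{1}{8830}\right) - \frac{79446}{237959} = - \frac{5618}{4415} - \frac{79446}{237959} = - \frac{1687607752}{1050588985}$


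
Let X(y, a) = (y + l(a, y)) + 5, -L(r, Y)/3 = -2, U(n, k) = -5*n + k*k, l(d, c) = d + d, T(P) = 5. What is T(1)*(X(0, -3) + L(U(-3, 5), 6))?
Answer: 25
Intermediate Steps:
l(d, c) = 2*d
U(n, k) = k**2 - 5*n (U(n, k) = -5*n + k**2 = k**2 - 5*n)
L(r, Y) = 6 (L(r, Y) = -3*(-2) = 6)
X(y, a) = 5 + y + 2*a (X(y, a) = (y + 2*a) + 5 = 5 + y + 2*a)
T(1)*(X(0, -3) + L(U(-3, 5), 6)) = 5*((5 + 0 + 2*(-3)) + 6) = 5*((5 + 0 - 6) + 6) = 5*(-1 + 6) = 5*5 = 25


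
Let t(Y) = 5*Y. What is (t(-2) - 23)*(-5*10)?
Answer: 1650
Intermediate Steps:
(t(-2) - 23)*(-5*10) = (5*(-2) - 23)*(-5*10) = (-10 - 23)*(-50) = -33*(-50) = 1650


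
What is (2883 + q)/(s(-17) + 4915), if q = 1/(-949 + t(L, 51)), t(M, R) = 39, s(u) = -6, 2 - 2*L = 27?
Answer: 2623529/4467190 ≈ 0.58729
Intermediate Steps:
L = -25/2 (L = 1 - ½*27 = 1 - 27/2 = -25/2 ≈ -12.500)
q = -1/910 (q = 1/(-949 + 39) = 1/(-910) = -1/910 ≈ -0.0010989)
(2883 + q)/(s(-17) + 4915) = (2883 - 1/910)/(-6 + 4915) = (2623529/910)/4909 = (2623529/910)*(1/4909) = 2623529/4467190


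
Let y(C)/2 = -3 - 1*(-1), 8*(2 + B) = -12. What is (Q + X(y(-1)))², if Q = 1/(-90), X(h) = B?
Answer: 24964/2025 ≈ 12.328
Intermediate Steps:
B = -7/2 (B = -2 + (⅛)*(-12) = -2 - 3/2 = -7/2 ≈ -3.5000)
y(C) = -4 (y(C) = 2*(-3 - 1*(-1)) = 2*(-3 + 1) = 2*(-2) = -4)
X(h) = -7/2
Q = -1/90 ≈ -0.011111
(Q + X(y(-1)))² = (-1/90 - 7/2)² = (-158/45)² = 24964/2025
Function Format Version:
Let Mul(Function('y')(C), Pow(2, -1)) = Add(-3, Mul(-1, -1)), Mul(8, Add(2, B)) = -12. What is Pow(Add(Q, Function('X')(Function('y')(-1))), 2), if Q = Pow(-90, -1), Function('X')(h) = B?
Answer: Rational(24964, 2025) ≈ 12.328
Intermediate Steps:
B = Rational(-7, 2) (B = Add(-2, Mul(Rational(1, 8), -12)) = Add(-2, Rational(-3, 2)) = Rational(-7, 2) ≈ -3.5000)
Function('y')(C) = -4 (Function('y')(C) = Mul(2, Add(-3, Mul(-1, -1))) = Mul(2, Add(-3, 1)) = Mul(2, -2) = -4)
Function('X')(h) = Rational(-7, 2)
Q = Rational(-1, 90) ≈ -0.011111
Pow(Add(Q, Function('X')(Function('y')(-1))), 2) = Pow(Add(Rational(-1, 90), Rational(-7, 2)), 2) = Pow(Rational(-158, 45), 2) = Rational(24964, 2025)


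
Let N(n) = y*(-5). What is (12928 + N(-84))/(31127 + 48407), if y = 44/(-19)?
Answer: 122926/755573 ≈ 0.16269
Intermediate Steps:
y = -44/19 (y = 44*(-1/19) = -44/19 ≈ -2.3158)
N(n) = 220/19 (N(n) = -44/19*(-5) = 220/19)
(12928 + N(-84))/(31127 + 48407) = (12928 + 220/19)/(31127 + 48407) = (245852/19)/79534 = (245852/19)*(1/79534) = 122926/755573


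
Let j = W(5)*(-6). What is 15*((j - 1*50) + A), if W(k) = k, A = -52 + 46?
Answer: -1290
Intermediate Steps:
A = -6
j = -30 (j = 5*(-6) = -30)
15*((j - 1*50) + A) = 15*((-30 - 1*50) - 6) = 15*((-30 - 50) - 6) = 15*(-80 - 6) = 15*(-86) = -1290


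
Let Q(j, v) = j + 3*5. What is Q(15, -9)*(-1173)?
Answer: -35190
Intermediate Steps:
Q(j, v) = 15 + j (Q(j, v) = j + 15 = 15 + j)
Q(15, -9)*(-1173) = (15 + 15)*(-1173) = 30*(-1173) = -35190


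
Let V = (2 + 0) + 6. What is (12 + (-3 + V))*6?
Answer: 102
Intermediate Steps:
V = 8 (V = 2 + 6 = 8)
(12 + (-3 + V))*6 = (12 + (-3 + 8))*6 = (12 + 5)*6 = 17*6 = 102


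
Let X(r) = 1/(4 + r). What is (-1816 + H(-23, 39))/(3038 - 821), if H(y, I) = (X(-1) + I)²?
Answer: -2420/19953 ≈ -0.12128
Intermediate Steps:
H(y, I) = (⅓ + I)² (H(y, I) = (1/(4 - 1) + I)² = (1/3 + I)² = (⅓ + I)²)
(-1816 + H(-23, 39))/(3038 - 821) = (-1816 + (1 + 3*39)²/9)/(3038 - 821) = (-1816 + (1 + 117)²/9)/2217 = (-1816 + (⅑)*118²)*(1/2217) = (-1816 + (⅑)*13924)*(1/2217) = (-1816 + 13924/9)*(1/2217) = -2420/9*1/2217 = -2420/19953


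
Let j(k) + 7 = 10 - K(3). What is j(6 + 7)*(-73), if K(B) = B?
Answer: 0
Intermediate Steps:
j(k) = 0 (j(k) = -7 + (10 - 1*3) = -7 + (10 - 3) = -7 + 7 = 0)
j(6 + 7)*(-73) = 0*(-73) = 0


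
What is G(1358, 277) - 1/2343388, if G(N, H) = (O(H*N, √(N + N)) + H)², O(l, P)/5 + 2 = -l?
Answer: 8287431961170790971/2343388 ≈ 3.5365e+12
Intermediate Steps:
O(l, P) = -10 - 5*l (O(l, P) = -10 + 5*(-l) = -10 - 5*l)
G(N, H) = (-10 + H - 5*H*N)² (G(N, H) = ((-10 - 5*H*N) + H)² = (-10 + H - 5*H*N)²)
G(1358, 277) - 1/2343388 = (10 - 1*277 + 5*277*1358)² - 1/2343388 = (10 - 277 + 1880830)² - 1*1/2343388 = 1880563² - 1/2343388 = 3536517196969 - 1/2343388 = 8287431961170790971/2343388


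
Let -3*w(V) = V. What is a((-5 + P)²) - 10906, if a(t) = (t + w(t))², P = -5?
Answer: -58154/9 ≈ -6461.6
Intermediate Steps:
w(V) = -V/3
a(t) = 4*t²/9 (a(t) = (t - t/3)² = (2*t/3)² = 4*t²/9)
a((-5 + P)²) - 10906 = 4*((-5 - 5)²)²/9 - 10906 = 4*((-10)²)²/9 - 10906 = (4/9)*100² - 10906 = (4/9)*10000 - 10906 = 40000/9 - 10906 = -58154/9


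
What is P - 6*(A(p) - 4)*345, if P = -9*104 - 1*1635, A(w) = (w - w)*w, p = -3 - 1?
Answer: 5709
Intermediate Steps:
p = -4
A(w) = 0 (A(w) = 0*w = 0)
P = -2571 (P = -936 - 1635 = -2571)
P - 6*(A(p) - 4)*345 = -2571 - 6*(0 - 4)*345 = -2571 - 6*(-4)*345 = -2571 - (-24)*345 = -2571 - 1*(-8280) = -2571 + 8280 = 5709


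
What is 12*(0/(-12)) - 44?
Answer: -44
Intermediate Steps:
12*(0/(-12)) - 44 = 12*(0*(-1/12)) - 44 = 12*0 - 44 = 0 - 44 = -44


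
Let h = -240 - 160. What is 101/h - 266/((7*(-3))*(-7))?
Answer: -17321/8400 ≈ -2.0620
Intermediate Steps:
h = -400
101/h - 266/((7*(-3))*(-7)) = 101/(-400) - 266/((7*(-3))*(-7)) = 101*(-1/400) - 266/((-21*(-7))) = -101/400 - 266/147 = -101/400 - 266*1/147 = -101/400 - 38/21 = -17321/8400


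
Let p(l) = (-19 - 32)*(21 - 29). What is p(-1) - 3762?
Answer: -3354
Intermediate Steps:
p(l) = 408 (p(l) = -51*(-8) = 408)
p(-1) - 3762 = 408 - 3762 = -3354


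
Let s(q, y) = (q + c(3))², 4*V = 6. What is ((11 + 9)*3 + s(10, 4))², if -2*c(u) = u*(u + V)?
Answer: 1274641/256 ≈ 4979.1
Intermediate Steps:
V = 3/2 (V = (¼)*6 = 3/2 ≈ 1.5000)
c(u) = -u*(3/2 + u)/2 (c(u) = -u*(u + 3/2)/2 = -u*(3/2 + u)/2)
s(q, y) = (-27/4 + q)² (s(q, y) = (q - ¼*3*(3 + 2*3))² = (q - ¼*3*(3 + 6))² = (q - ¼*3*9)² = (q - 27/4)² = (-27/4 + q)²)
((11 + 9)*3 + s(10, 4))² = ((11 + 9)*3 + (-27 + 4*10)²/16)² = (20*3 + (-27 + 40)²/16)² = (60 + (1/16)*13²)² = (60 + (1/16)*169)² = (60 + 169/16)² = (1129/16)² = 1274641/256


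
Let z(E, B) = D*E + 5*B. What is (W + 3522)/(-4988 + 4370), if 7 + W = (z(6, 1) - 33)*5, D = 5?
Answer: -1175/206 ≈ -5.7039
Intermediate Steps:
z(E, B) = 5*B + 5*E (z(E, B) = 5*E + 5*B = 5*B + 5*E)
W = 3 (W = -7 + ((5*1 + 5*6) - 33)*5 = -7 + ((5 + 30) - 33)*5 = -7 + (35 - 33)*5 = -7 + 2*5 = -7 + 10 = 3)
(W + 3522)/(-4988 + 4370) = (3 + 3522)/(-4988 + 4370) = 3525/(-618) = 3525*(-1/618) = -1175/206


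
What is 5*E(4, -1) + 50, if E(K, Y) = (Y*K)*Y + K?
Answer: 90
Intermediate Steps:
E(K, Y) = K + K*Y² (E(K, Y) = (K*Y)*Y + K = K*Y² + K = K + K*Y²)
5*E(4, -1) + 50 = 5*(4*(1 + (-1)²)) + 50 = 5*(4*(1 + 1)) + 50 = 5*(4*2) + 50 = 5*8 + 50 = 40 + 50 = 90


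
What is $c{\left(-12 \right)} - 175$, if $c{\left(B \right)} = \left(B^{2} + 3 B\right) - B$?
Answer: $-55$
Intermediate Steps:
$c{\left(B \right)} = B^{2} + 2 B$
$c{\left(-12 \right)} - 175 = - 12 \left(2 - 12\right) - 175 = \left(-12\right) \left(-10\right) - 175 = 120 - 175 = -55$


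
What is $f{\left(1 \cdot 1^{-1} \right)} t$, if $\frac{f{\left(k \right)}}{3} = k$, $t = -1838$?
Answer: $-5514$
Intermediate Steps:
$f{\left(k \right)} = 3 k$
$f{\left(1 \cdot 1^{-1} \right)} t = 3 \cdot 1 \cdot 1^{-1} \left(-1838\right) = 3 \cdot 1 \cdot 1 \left(-1838\right) = 3 \cdot 1 \left(-1838\right) = 3 \left(-1838\right) = -5514$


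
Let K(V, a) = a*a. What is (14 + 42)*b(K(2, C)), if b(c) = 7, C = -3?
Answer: 392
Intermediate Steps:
K(V, a) = a²
(14 + 42)*b(K(2, C)) = (14 + 42)*7 = 56*7 = 392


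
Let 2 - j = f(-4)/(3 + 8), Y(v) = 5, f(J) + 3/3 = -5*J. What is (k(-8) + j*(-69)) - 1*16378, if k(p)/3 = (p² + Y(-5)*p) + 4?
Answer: -179441/11 ≈ -16313.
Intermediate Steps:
f(J) = -1 - 5*J
j = 3/11 (j = 2 - (-1 - 5*(-4))/(3 + 8) = 2 - (-1 + 20)/11 = 2 - 19/11 = 3/11 ≈ 0.27273)
k(p) = 12 + 3*p² + 15*p (k(p) = 3*((p² + 5*p) + 4) = 3*(4 + p² + 5*p) = 12 + 3*p² + 15*p)
(k(-8) + j*(-69)) - 1*16378 = ((12 + 3*(-8)² + 15*(-8)) + (3/11)*(-69)) - 1*16378 = ((12 + 3*64 - 120) - 207/11) - 16378 = ((12 + 192 - 120) - 207/11) - 16378 = (84 - 207/11) - 16378 = 717/11 - 16378 = -179441/11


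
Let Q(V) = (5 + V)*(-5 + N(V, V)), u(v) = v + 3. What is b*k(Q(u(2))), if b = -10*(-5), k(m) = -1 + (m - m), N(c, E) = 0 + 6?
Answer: -50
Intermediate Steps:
u(v) = 3 + v
N(c, E) = 6
Q(V) = 5 + V (Q(V) = (5 + V)*(-5 + 6) = (5 + V)*1 = 5 + V)
k(m) = -1 (k(m) = -1 + 0 = -1)
b = 50
b*k(Q(u(2))) = 50*(-1) = -50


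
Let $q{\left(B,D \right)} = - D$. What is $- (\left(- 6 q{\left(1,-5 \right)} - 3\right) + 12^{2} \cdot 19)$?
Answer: $-2703$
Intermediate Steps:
$- (\left(- 6 q{\left(1,-5 \right)} - 3\right) + 12^{2} \cdot 19) = - (\left(- 6 \left(\left(-1\right) \left(-5\right)\right) - 3\right) + 12^{2} \cdot 19) = - (\left(\left(-6\right) 5 - 3\right) + 144 \cdot 19) = - (\left(-30 - 3\right) + 2736) = - (-33 + 2736) = \left(-1\right) 2703 = -2703$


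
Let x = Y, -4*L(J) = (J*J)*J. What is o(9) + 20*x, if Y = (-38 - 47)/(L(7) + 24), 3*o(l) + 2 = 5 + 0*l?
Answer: 7047/247 ≈ 28.530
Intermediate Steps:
L(J) = -J³/4 (L(J) = -J*J*J/4 = -J²*J/4 = -J³/4)
o(l) = 1 (o(l) = -⅔ + (5 + 0*l)/3 = -⅔ + (5 + 0)/3 = -⅔ + (⅓)*5 = -⅔ + 5/3 = 1)
Y = 340/247 (Y = (-38 - 47)/(-¼*7³ + 24) = -85/(-¼*343 + 24) = -85/(-343/4 + 24) = -85/(-247/4) = -85*(-4/247) = 340/247 ≈ 1.3765)
x = 340/247 ≈ 1.3765
o(9) + 20*x = 1 + 20*(340/247) = 1 + 6800/247 = 7047/247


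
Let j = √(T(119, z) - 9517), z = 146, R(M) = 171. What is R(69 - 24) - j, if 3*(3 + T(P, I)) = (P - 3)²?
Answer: 171 - 16*I*√177/3 ≈ 171.0 - 70.955*I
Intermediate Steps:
T(P, I) = -3 + (-3 + P)²/3 (T(P, I) = -3 + (P - 3)²/3 = -3 + (-3 + P)²/3)
j = 16*I*√177/3 (j = √((⅓)*119*(-6 + 119) - 9517) = √((⅓)*119*113 - 9517) = √(13447/3 - 9517) = √(-15104/3) = 16*I*√177/3 ≈ 70.955*I)
R(69 - 24) - j = 171 - 16*I*√177/3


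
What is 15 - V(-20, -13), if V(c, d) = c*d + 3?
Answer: -248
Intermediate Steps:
V(c, d) = 3 + c*d
15 - V(-20, -13) = 15 - (3 - 20*(-13)) = 15 - (3 + 260) = 15 - 1*263 = 15 - 263 = -248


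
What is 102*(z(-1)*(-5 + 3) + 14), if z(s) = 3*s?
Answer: 2040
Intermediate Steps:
102*(z(-1)*(-5 + 3) + 14) = 102*((3*(-1))*(-5 + 3) + 14) = 102*(-3*(-2) + 14) = 102*(6 + 14) = 102*20 = 2040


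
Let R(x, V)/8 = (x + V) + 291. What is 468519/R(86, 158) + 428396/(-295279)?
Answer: 136510286921/1263794120 ≈ 108.02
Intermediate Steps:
R(x, V) = 2328 + 8*V + 8*x (R(x, V) = 8*((x + V) + 291) = 8*((V + x) + 291) = 8*(291 + V + x) = 2328 + 8*V + 8*x)
468519/R(86, 158) + 428396/(-295279) = 468519/(2328 + 8*158 + 8*86) + 428396/(-295279) = 468519/(2328 + 1264 + 688) + 428396*(-1/295279) = 468519/4280 - 428396/295279 = 136510286921/1263794120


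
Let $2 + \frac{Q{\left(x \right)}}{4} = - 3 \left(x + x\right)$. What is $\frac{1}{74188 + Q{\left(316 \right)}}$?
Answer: $\frac{1}{66596} \approx 1.5016 \cdot 10^{-5}$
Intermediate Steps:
$Q{\left(x \right)} = -8 - 24 x$ ($Q{\left(x \right)} = -8 + 4 \left(- 3 \left(x + x\right)\right) = -8 + 4 \left(- 3 \cdot 2 x\right) = -8 + 4 \left(- 6 x\right) = -8 - 24 x$)
$\frac{1}{74188 + Q{\left(316 \right)}} = \frac{1}{74188 - 7592} = \frac{1}{66596}$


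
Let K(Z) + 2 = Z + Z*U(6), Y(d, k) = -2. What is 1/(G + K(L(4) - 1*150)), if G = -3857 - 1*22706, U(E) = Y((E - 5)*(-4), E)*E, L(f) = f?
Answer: -1/24959 ≈ -4.0066e-5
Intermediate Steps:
U(E) = -2*E
G = -26563 (G = -3857 - 22706 = -26563)
K(Z) = -2 - 11*Z (K(Z) = -2 + (Z + Z*(-2*6)) = -2 + (Z + Z*(-12)) = -2 + (Z - 12*Z) = -2 - 11*Z)
1/(G + K(L(4) - 1*150)) = 1/(-26563 + (-2 - 11*(4 - 1*150))) = 1/(-26563 + (-2 - 11*(4 - 150))) = 1/(-26563 + (-2 - 11*(-146))) = 1/(-26563 + (-2 + 1606)) = 1/(-26563 + 1604) = 1/(-24959) = -1/24959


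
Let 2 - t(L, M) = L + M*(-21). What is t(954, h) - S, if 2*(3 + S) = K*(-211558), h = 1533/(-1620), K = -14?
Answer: -266737477/180 ≈ -1.4819e+6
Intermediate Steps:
h = -511/540 (h = 1533*(-1/1620) = -511/540 ≈ -0.94630)
S = 1480903 (S = -3 + (-14*(-211558))/2 = -3 + (½)*2961812 = -3 + 1480906 = 1480903)
t(L, M) = 2 - L + 21*M (t(L, M) = 2 - (L + M*(-21)) = 2 - (L - 21*M) = 2 + (-L + 21*M) = 2 - L + 21*M)
t(954, h) - S = (2 - 1*954 + 21*(-511/540)) - 1*1480903 = (2 - 954 - 3577/180) - 1480903 = -174937/180 - 1480903 = -266737477/180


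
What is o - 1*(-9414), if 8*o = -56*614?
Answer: 5116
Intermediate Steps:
o = -4298 (o = (-56*614)/8 = (⅛)*(-34384) = -4298)
o - 1*(-9414) = -4298 - 1*(-9414) = -4298 + 9414 = 5116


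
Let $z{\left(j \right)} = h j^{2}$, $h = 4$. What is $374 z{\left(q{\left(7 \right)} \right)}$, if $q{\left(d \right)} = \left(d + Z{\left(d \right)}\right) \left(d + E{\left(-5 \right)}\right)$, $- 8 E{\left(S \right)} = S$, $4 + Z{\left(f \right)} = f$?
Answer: $\frac{17395675}{2} \approx 8.6978 \cdot 10^{6}$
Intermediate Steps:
$Z{\left(f \right)} = -4 + f$
$E{\left(S \right)} = - \frac{S}{8}$
$q{\left(d \right)} = \left(-4 + 2 d\right) \left(\frac{5}{8} + d\right)$ ($q{\left(d \right)} = \left(d + \left(-4 + d\right)\right) \left(d - - \frac{5}{8}\right) = \left(-4 + 2 d\right) \left(d + \frac{5}{8}\right) = \left(-4 + 2 d\right) \left(\frac{5}{8} + d\right)$)
$z{\left(j \right)} = 4 j^{2}$
$374 z{\left(q{\left(7 \right)} \right)} = 374 \cdot 4 \left(- \frac{5}{2} + 2 \cdot 7^{2} - \frac{77}{4}\right)^{2} = 374 \cdot 4 \left(- \frac{5}{2} + 2 \cdot 49 - \frac{77}{4}\right)^{2} = 374 \cdot 4 \left(- \frac{5}{2} + 98 - \frac{77}{4}\right)^{2} = 374 \cdot 4 \left(\frac{305}{4}\right)^{2} = 374 \cdot 4 \cdot \frac{93025}{16} = 374 \cdot \frac{93025}{4} = \frac{17395675}{2}$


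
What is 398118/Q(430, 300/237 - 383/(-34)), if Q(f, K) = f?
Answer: 199059/215 ≈ 925.86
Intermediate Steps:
398118/Q(430, 300/237 - 383/(-34)) = 398118/430 = 398118*(1/430) = 199059/215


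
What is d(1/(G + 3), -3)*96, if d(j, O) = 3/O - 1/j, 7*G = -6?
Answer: -2112/7 ≈ -301.71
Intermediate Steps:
G = -6/7 (G = (⅐)*(-6) = -6/7 ≈ -0.85714)
d(j, O) = -1/j + 3/O
d(1/(G + 3), -3)*96 = (-1/(1/(-6/7 + 3)) + 3/(-3))*96 = (-1/(1/(15/7)) + 3*(-⅓))*96 = (-1/7/15 - 1)*96 = (-1*15/7 - 1)*96 = (-15/7 - 1)*96 = -22/7*96 = -2112/7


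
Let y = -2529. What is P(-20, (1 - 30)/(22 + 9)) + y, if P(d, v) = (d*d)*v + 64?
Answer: -88015/31 ≈ -2839.2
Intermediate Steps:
P(d, v) = 64 + v*d² (P(d, v) = d²*v + 64 = v*d² + 64 = 64 + v*d²)
P(-20, (1 - 30)/(22 + 9)) + y = (64 + ((1 - 30)/(22 + 9))*(-20)²) - 2529 = (64 - 29/31*400) - 2529 = (64 - 11600/31) - 2529 = -9616/31 - 2529 = -88015/31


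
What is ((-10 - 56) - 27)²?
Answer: 8649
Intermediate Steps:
((-10 - 56) - 27)² = (-66 - 27)² = (-93)² = 8649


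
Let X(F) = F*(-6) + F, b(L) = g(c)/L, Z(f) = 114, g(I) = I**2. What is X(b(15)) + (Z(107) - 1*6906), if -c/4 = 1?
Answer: -20392/3 ≈ -6797.3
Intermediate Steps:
c = -4 (c = -4*1 = -4)
b(L) = 16/L (b(L) = (-4)**2/L = 16/L)
X(F) = -5*F (X(F) = -6*F + F = -5*F)
X(b(15)) + (Z(107) - 1*6906) = -80/15 + (114 - 1*6906) = -80/15 + (114 - 6906) = -5*16/15 - 6792 = -16/3 - 6792 = -20392/3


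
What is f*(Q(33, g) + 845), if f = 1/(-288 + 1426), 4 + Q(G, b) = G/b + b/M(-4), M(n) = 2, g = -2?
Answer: 1647/2276 ≈ 0.72364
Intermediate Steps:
Q(G, b) = -4 + b/2 + G/b (Q(G, b) = -4 + (G/b + b/2) = -4 + (b/2 + G/b) = -4 + b/2 + G/b)
f = 1/1138 ≈ 0.00087873
f*(Q(33, g) + 845) = ((-4 + (½)*(-2) + 33/(-2)) + 845)/1138 = ((-4 - 1 + 33*(-½)) + 845)/1138 = ((-4 - 1 - 33/2) + 845)/1138 = (-43/2 + 845)/1138 = (1/1138)*(1647/2) = 1647/2276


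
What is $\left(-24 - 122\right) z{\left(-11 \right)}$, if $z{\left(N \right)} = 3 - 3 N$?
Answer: $-5256$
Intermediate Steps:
$\left(-24 - 122\right) z{\left(-11 \right)} = \left(-24 - 122\right) \left(3 - -33\right) = - 146 \left(3 + 33\right) = \left(-146\right) 36 = -5256$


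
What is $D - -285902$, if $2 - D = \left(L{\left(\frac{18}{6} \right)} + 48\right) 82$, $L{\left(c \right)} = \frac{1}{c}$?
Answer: $\frac{845822}{3} \approx 2.8194 \cdot 10^{5}$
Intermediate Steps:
$D = - \frac{11884}{3}$ ($D = 2 - \left(\frac{1}{18 \cdot \frac{1}{6}} + 48\right) 82 = 2 - \left(\frac{1}{3} + 48\right) 82 = 2 - \frac{145}{3} \cdot 82 = 2 - \frac{11890}{3} = - \frac{11884}{3} \approx -3961.3$)
$D - -285902 = - \frac{11884}{3} - -285902 = - \frac{11884}{3} + 285902 = \frac{845822}{3}$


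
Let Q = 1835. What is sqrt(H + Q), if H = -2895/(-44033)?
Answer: 35*sqrt(2904504746)/44033 ≈ 42.838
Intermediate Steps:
H = 2895/44033 (H = -2895*(-1/44033) = 2895/44033 ≈ 0.065746)
sqrt(H + Q) = sqrt(2895/44033 + 1835) = sqrt(80803450/44033) = 35*sqrt(2904504746)/44033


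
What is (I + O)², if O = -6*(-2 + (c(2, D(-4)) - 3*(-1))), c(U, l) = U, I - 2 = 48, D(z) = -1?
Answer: 1024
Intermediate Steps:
I = 50 (I = 2 + 48 = 50)
O = -18 (O = -6*(-2 + (2 - 3*(-1))) = -6*(-2 + (2 + 3)) = -6*(-2 + 5) = -6*3 = -18)
(I + O)² = (50 - 18)² = 32² = 1024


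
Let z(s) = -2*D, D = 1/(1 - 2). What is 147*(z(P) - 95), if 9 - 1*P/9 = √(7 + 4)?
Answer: -13671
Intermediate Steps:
P = 81 - 9*√11 (P = 81 - 9*√(7 + 4) = 81 - 9*√11 ≈ 51.150)
D = -1 (D = 1/(-1) = -1)
z(s) = 2 (z(s) = -2*(-1) = 2)
147*(z(P) - 95) = 147*(2 - 95) = 147*(-93) = -13671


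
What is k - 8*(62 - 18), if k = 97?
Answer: -255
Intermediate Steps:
k - 8*(62 - 18) = 97 - 8*(62 - 18) = 97 - 8*44 = 97 - 352 = -255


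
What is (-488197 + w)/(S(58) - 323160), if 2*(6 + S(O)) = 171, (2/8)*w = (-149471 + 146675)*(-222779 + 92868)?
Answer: -2904872854/646161 ≈ -4495.6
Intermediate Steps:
w = 1452924624 (w = 4*((-149471 + 146675)*(-222779 + 92868)) = 4*(-2796*(-129911)) = 4*363231156 = 1452924624)
S(O) = 159/2 (S(O) = -6 + (½)*171 = -6 + 171/2 = 159/2)
(-488197 + w)/(S(58) - 323160) = (-488197 + 1452924624)/(159/2 - 323160) = 1452436427/(-646161/2) = 1452436427*(-2/646161) = -2904872854/646161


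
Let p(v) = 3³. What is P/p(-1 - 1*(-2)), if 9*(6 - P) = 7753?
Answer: -7699/243 ≈ -31.683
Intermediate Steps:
p(v) = 27
P = -7699/9 (P = 6 - ⅑*7753 = 6 - 7753/9 = -7699/9 ≈ -855.44)
P/p(-1 - 1*(-2)) = -7699/9/27 = -7699/9*1/27 = -7699/243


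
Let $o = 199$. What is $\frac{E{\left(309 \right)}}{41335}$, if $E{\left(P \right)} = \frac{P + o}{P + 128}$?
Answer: $\frac{508}{18063395} \approx 2.8123 \cdot 10^{-5}$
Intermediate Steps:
$E{\left(P \right)} = \frac{199 + P}{128 + P}$ ($E{\left(P \right)} = \frac{P + 199}{P + 128} = \frac{199 + P}{128 + P}$)
$\frac{E{\left(309 \right)}}{41335} = \frac{\frac{1}{128 + 309} \left(199 + 309\right)}{41335} = \frac{1}{437} \cdot 508 \cdot \frac{1}{41335} = \frac{508}{437} \cdot \frac{1}{41335} = \frac{508}{18063395}$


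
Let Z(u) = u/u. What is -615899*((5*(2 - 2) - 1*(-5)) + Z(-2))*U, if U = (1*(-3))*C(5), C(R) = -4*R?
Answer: -221723640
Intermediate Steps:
U = 60 (U = (1*(-3))*(-4*5) = -3*(-20) = 60)
Z(u) = 1
-615899*((5*(2 - 2) - 1*(-5)) + Z(-2))*U = -615899*((5*(2 - 2) - 1*(-5)) + 1)*60 = -615899*((5*0 + 5) + 1)*60 = -615899*((0 + 5) + 1)*60 = -615899*(5 + 1)*60 = -3695394*60 = -615899*360 = -221723640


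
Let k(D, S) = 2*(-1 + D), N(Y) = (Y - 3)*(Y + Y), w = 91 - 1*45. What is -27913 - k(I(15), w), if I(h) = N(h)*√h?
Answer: -27911 - 720*√15 ≈ -30700.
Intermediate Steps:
w = 46 (w = 91 - 45 = 46)
N(Y) = 2*Y*(-3 + Y) (N(Y) = (-3 + Y)*(2*Y) = 2*Y*(-3 + Y))
I(h) = 2*h^(3/2)*(-3 + h) (I(h) = (2*h*(-3 + h))*√h = 2*h^(3/2)*(-3 + h))
k(D, S) = -2 + 2*D
-27913 - k(I(15), w) = -27913 - (-2 + 2*(2*15^(3/2)*(-3 + 15))) = -27913 - (-2 + 2*(2*(15*√15)*12)) = -27913 - (-2 + 2*(360*√15)) = -27913 - (-2 + 720*√15) = -27913 + (2 - 720*√15) = -27911 - 720*√15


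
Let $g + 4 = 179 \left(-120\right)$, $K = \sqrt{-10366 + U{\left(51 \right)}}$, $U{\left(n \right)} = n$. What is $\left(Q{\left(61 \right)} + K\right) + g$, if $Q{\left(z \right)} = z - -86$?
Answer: $-21337 + i \sqrt{10315} \approx -21337.0 + 101.56 i$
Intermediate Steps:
$K = i \sqrt{10315}$ ($K = \sqrt{-10366 + 51} = \sqrt{-10315} = i \sqrt{10315} \approx 101.56 i$)
$Q{\left(z \right)} = 86 + z$ ($Q{\left(z \right)} = z + 86 = 86 + z$)
$g = -21484$ ($g = -4 + 179 \left(-120\right) = -4 - 21480 = -21484$)
$\left(Q{\left(61 \right)} + K\right) + g = \left(\left(86 + 61\right) + i \sqrt{10315}\right) - 21484 = \left(147 + i \sqrt{10315}\right) - 21484 = -21337 + i \sqrt{10315}$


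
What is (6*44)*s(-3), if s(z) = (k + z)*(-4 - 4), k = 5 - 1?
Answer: -2112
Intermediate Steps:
k = 4
s(z) = -32 - 8*z (s(z) = (4 + z)*(-4 - 4) = (4 + z)*(-8) = -32 - 8*z)
(6*44)*s(-3) = (6*44)*(-32 - 8*(-3)) = 264*(-32 + 24) = 264*(-8) = -2112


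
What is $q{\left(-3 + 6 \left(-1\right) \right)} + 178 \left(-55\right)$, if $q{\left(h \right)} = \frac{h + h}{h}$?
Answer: $-9788$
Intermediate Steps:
$q{\left(h \right)} = 2$ ($q{\left(h \right)} = \frac{2 h}{h} = 2$)
$q{\left(-3 + 6 \left(-1\right) \right)} + 178 \left(-55\right) = 2 + 178 \left(-55\right) = 2 - 9790 = -9788$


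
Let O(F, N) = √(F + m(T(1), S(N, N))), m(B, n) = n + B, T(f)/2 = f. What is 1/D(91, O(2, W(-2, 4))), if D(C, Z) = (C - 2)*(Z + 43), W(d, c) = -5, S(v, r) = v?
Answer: 43/164650 - I/164650 ≈ 0.00026116 - 6.0735e-6*I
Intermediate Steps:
T(f) = 2*f
m(B, n) = B + n
O(F, N) = √(2 + F + N) (O(F, N) = √(F + (2*1 + N)) = √(F + (2 + N)) = √(2 + F + N))
D(C, Z) = (-2 + C)*(43 + Z)
1/D(91, O(2, W(-2, 4))) = 1/(-86 - 2*√(2 + 2 - 5) + 43*91 + 91*√(2 + 2 - 5)) = 1/(-86 - 2*I + 3913 + 91*√(-1)) = 1/(-86 - 2*I + 3913 + 91*I) = 1/(3827 + 89*I) = (3827 - 89*I)/14653850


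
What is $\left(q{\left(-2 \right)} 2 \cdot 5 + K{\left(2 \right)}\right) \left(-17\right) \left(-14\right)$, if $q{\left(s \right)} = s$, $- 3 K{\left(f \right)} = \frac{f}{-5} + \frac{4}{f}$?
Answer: $- \frac{73304}{15} \approx -4886.9$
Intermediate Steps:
$K{\left(f \right)} = - \frac{4}{3 f} + \frac{f}{15}$ ($K{\left(f \right)} = - \frac{\frac{f}{-5} + \frac{4}{f}}{3} = - \frac{f \left(- \frac{1}{5}\right) + \frac{4}{f}}{3} = - \frac{- \frac{f}{5} + \frac{4}{f}}{3} = - \frac{\frac{4}{f} - \frac{f}{5}}{3} = - \frac{4}{3 f} + \frac{f}{15}$)
$\left(q{\left(-2 \right)} 2 \cdot 5 + K{\left(2 \right)}\right) \left(-17\right) \left(-14\right) = \left(\left(-2\right) 2 \cdot 5 + \frac{-20 + 2^{2}}{15 \cdot 2}\right) \left(-17\right) \left(-14\right) = \left(\left(-4\right) 5 + \frac{1}{15} \cdot \frac{1}{2} \left(-20 + 4\right)\right) \left(-17\right) \left(-14\right) = \left(-20 + \frac{1}{15} \cdot \frac{1}{2} \left(-16\right)\right) \left(-17\right) \left(-14\right) = \left(-20 - \frac{8}{15}\right) \left(-17\right) \left(-14\right) = \left(- \frac{308}{15}\right) \left(-17\right) \left(-14\right) = \frac{5236}{15} \left(-14\right) = - \frac{73304}{15}$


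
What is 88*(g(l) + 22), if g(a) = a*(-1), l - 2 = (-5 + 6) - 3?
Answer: 1936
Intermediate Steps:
l = 0 (l = 2 + ((-5 + 6) - 3) = 2 + (1 - 3) = 2 - 2 = 0)
g(a) = -a
88*(g(l) + 22) = 88*(-1*0 + 22) = 88*(0 + 22) = 88*22 = 1936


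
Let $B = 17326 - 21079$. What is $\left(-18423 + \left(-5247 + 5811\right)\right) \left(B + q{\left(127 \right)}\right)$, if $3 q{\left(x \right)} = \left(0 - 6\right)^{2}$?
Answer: $66810519$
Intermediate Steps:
$B = -3753$
$q{\left(x \right)} = 12$ ($q{\left(x \right)} = \frac{\left(0 - 6\right)^{2}}{3} = \frac{\left(-6\right)^{2}}{3} = \frac{1}{3} \cdot 36 = 12$)
$\left(-18423 + \left(-5247 + 5811\right)\right) \left(B + q{\left(127 \right)}\right) = \left(-18423 + \left(-5247 + 5811\right)\right) \left(-3753 + 12\right) = \left(-18423 + 564\right) \left(-3741\right) = \left(-17859\right) \left(-3741\right) = 66810519$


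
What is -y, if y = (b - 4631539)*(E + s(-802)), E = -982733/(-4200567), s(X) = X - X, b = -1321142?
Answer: 278566478913/200027 ≈ 1.3926e+6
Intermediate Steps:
s(X) = 0
E = 982733/4200567 (E = -982733*(-1/4200567) = 982733/4200567 ≈ 0.23395)
y = -278566478913/200027 (y = (-1321142 - 4631539)*(982733/4200567 + 0) = -5952681*982733/4200567 = -278566478913/200027 ≈ -1.3926e+6)
-y = -1*(-278566478913/200027) = 278566478913/200027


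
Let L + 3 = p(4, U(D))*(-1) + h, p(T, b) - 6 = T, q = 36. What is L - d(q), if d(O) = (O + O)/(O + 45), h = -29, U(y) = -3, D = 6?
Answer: -386/9 ≈ -42.889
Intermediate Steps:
p(T, b) = 6 + T
d(O) = 2*O/(45 + O) (d(O) = (2*O)/(45 + O) = 2*O/(45 + O))
L = -42 (L = -3 + ((6 + 4)*(-1) - 29) = -3 + (10*(-1) - 29) = -3 + (-10 - 29) = -3 - 39 = -42)
L - d(q) = -42 - 2*36/(45 + 36) = -42 - 2*36/81 = -42 - 1*8/9 = -42 - 8/9 = -386/9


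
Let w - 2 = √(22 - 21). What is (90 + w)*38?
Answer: 3534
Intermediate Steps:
w = 3 (w = 2 + √(22 - 21) = 2 + √1 = 2 + 1 = 3)
(90 + w)*38 = (90 + 3)*38 = 93*38 = 3534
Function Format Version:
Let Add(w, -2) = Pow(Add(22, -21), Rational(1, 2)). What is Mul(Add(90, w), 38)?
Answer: 3534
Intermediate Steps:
w = 3 (w = Add(2, Pow(Add(22, -21), Rational(1, 2))) = Add(2, Pow(1, Rational(1, 2))) = Add(2, 1) = 3)
Mul(Add(90, w), 38) = Mul(Add(90, 3), 38) = Mul(93, 38) = 3534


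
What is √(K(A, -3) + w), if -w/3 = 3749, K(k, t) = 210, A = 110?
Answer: I*√11037 ≈ 105.06*I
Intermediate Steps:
w = -11247 (w = -3*3749 = -11247)
√(K(A, -3) + w) = √(210 - 11247) = √(-11037) = I*√11037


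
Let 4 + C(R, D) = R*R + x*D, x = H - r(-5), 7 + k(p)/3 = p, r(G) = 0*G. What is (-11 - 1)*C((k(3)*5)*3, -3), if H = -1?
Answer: -388788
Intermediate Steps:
r(G) = 0
k(p) = -21 + 3*p
x = -1 (x = -1 - 1*0 = -1 + 0 = -1)
C(R, D) = -4 + R² - D (C(R, D) = -4 + (R*R - D) = -4 + (R² - D) = -4 + R² - D)
(-11 - 1)*C((k(3)*5)*3, -3) = (-11 - 1)*(-4 + (((-21 + 3*3)*5)*3)² - 1*(-3)) = -12*(-4 + (((-21 + 9)*5)*3)² + 3) = -12*(-4 + (-12*5*3)² + 3) = -12*(-4 + (-60*3)² + 3) = -12*(-4 + (-180)² + 3) = -12*(-4 + 32400 + 3) = -12*32399 = -388788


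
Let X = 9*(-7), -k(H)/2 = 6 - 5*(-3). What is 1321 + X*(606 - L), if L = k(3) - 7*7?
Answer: -42590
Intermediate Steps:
k(H) = -42 (k(H) = -2*(6 - 5*(-3)) = -2*(6 + 15) = -2*21 = -42)
L = -91 (L = -42 - 7*7 = -42 - 49 = -91)
X = -63
1321 + X*(606 - L) = 1321 - 63*(606 - 1*(-91)) = 1321 - 63*(606 + 91) = 1321 - 63*697 = 1321 - 43911 = -42590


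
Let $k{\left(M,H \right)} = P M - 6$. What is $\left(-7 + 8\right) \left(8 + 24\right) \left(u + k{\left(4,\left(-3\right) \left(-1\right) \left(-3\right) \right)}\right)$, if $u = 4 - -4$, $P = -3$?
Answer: $-320$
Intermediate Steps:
$u = 8$ ($u = 4 + 4 = 8$)
$k{\left(M,H \right)} = -6 - 3 M$ ($k{\left(M,H \right)} = - 3 M - 6 = -6 - 3 M$)
$\left(-7 + 8\right) \left(8 + 24\right) \left(u + k{\left(4,\left(-3\right) \left(-1\right) \left(-3\right) \right)}\right) = \left(-7 + 8\right) \left(8 + 24\right) \left(8 - 18\right) = 1 \cdot 32 \left(8 - 18\right) = 32 \left(8 - 18\right) = 32 \left(-10\right) = -320$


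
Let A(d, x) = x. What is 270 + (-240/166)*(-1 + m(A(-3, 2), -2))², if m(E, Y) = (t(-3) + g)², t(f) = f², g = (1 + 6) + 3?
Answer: -15529590/83 ≈ -1.8710e+5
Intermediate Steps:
g = 10 (g = 7 + 3 = 10)
m(E, Y) = 361 (m(E, Y) = ((-3)² + 10)² = (9 + 10)² = 19² = 361)
270 + (-240/166)*(-1 + m(A(-3, 2), -2))² = 270 + (-240/166)*(-1 + 361)² = 270 - 240*1/166*360² = 270 - 120/83*129600 = 270 - 15552000/83 = -15529590/83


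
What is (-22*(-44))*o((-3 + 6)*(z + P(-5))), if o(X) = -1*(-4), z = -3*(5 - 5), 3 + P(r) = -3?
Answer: 3872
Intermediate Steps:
P(r) = -6 (P(r) = -3 - 3 = -6)
z = 0 (z = -3*0 = 0)
o(X) = 4
(-22*(-44))*o((-3 + 6)*(z + P(-5))) = -22*(-44)*4 = 968*4 = 3872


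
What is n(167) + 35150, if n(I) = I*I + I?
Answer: 63206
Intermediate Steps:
n(I) = I + I² (n(I) = I² + I = I + I²)
n(167) + 35150 = 167*(1 + 167) + 35150 = 167*168 + 35150 = 28056 + 35150 = 63206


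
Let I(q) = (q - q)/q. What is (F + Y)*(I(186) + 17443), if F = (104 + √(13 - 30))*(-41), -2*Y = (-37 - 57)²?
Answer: -151440126 - 715163*I*√17 ≈ -1.5144e+8 - 2.9487e+6*I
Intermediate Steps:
I(q) = 0 (I(q) = 0/q = 0)
Y = -4418 (Y = -(-37 - 57)²/2 = -½*(-94)² = -½*8836 = -4418)
F = -4264 - 41*I*√17 (F = (104 + √(-17))*(-41) = (104 + I*√17)*(-41) = -4264 - 41*I*√17 ≈ -4264.0 - 169.05*I)
(F + Y)*(I(186) + 17443) = ((-4264 - 41*I*√17) - 4418)*(0 + 17443) = (-8682 - 41*I*√17)*17443 = -151440126 - 715163*I*√17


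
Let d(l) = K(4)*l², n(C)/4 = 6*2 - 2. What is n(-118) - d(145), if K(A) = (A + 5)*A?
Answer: -756860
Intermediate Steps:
n(C) = 40 (n(C) = 4*(6*2 - 2) = 4*(12 - 2) = 4*10 = 40)
K(A) = A*(5 + A) (K(A) = (5 + A)*A = A*(5 + A))
d(l) = 36*l² (d(l) = (4*(5 + 4))*l² = (4*9)*l² = 36*l²)
n(-118) - d(145) = 40 - 36*145² = 40 - 36*21025 = 40 - 1*756900 = 40 - 756900 = -756860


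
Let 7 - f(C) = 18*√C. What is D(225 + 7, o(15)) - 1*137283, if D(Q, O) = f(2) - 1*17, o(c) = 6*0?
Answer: -137293 - 18*√2 ≈ -1.3732e+5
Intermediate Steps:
f(C) = 7 - 18*√C
o(c) = 0
D(Q, O) = -10 - 18*√2 (D(Q, O) = (7 - 18*√2) - 1*17 = (7 - 18*√2) - 17 = -10 - 18*√2)
D(225 + 7, o(15)) - 1*137283 = (-10 - 18*√2) - 1*137283 = (-10 - 18*√2) - 137283 = -137293 - 18*√2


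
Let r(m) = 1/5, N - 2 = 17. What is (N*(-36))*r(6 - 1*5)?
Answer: -684/5 ≈ -136.80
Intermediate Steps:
N = 19 (N = 2 + 17 = 19)
r(m) = ⅕
(N*(-36))*r(6 - 1*5) = (19*(-36))*(⅕) = -684*⅕ = -684/5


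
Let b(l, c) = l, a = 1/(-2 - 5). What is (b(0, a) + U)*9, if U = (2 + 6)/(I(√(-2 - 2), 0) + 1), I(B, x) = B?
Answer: 72/5 - 144*I/5 ≈ 14.4 - 28.8*I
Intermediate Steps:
a = -⅐ (a = 1/(-7) = -⅐ ≈ -0.14286)
U = 8*(1 - 2*I)/5 (U = (2 + 6)/(√(-2 - 2) + 1) = 8/(√(-4) + 1) = 8/(2*I + 1) = 8/(1 + 2*I) = 8*((1 - 2*I)/5) = 8*(1 - 2*I)/5 ≈ 1.6 - 3.2*I)
(b(0, a) + U)*9 = (0 + (8/5 - 16*I/5))*9 = (8/5 - 16*I/5)*9 = 72/5 - 144*I/5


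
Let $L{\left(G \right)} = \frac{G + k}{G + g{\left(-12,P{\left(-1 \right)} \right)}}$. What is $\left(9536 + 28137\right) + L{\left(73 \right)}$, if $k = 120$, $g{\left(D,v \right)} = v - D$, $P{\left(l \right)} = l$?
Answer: $\frac{3164725}{84} \approx 37675.0$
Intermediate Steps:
$L{\left(G \right)} = \frac{120 + G}{11 + G}$ ($L{\left(G \right)} = \frac{G + 120}{G - -11} = \frac{120 + G}{G + \left(-1 + 12\right)} = \frac{120 + G}{G + 11} = \frac{120 + G}{11 + G}$)
$\left(9536 + 28137\right) + L{\left(73 \right)} = \left(9536 + 28137\right) + \frac{120 + 73}{11 + 73} = 37673 + \frac{1}{84} \cdot 193 = 37673 + \frac{193}{84} = \frac{3164725}{84}$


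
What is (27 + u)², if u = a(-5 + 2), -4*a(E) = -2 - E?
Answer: 11449/16 ≈ 715.56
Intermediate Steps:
a(E) = ½ + E/4 (a(E) = -(-2 - E)/4 = ½ + E/4)
u = -¼ (u = ½ + (-5 + 2)/4 = ½ + (¼)*(-3) = ½ - ¾ = -¼ ≈ -0.25000)
(27 + u)² = (27 - ¼)² = (107/4)² = 11449/16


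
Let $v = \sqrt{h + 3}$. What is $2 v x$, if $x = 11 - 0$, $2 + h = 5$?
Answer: $22 \sqrt{6} \approx 53.889$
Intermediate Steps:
$h = 3$ ($h = -2 + 5 = 3$)
$x = 11$ ($x = 11 + 0 = 11$)
$v = \sqrt{6}$ ($v = \sqrt{3 + 3} = \sqrt{6} \approx 2.4495$)
$2 v x = 2 \sqrt{6} \cdot 11 = 22 \sqrt{6}$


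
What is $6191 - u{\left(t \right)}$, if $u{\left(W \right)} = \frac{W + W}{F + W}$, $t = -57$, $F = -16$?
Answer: $\frac{451829}{73} \approx 6189.4$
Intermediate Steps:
$u{\left(W \right)} = \frac{2 W}{-16 + W}$ ($u{\left(W \right)} = \frac{W + W}{-16 + W} = \frac{2 W}{-16 + W}$)
$6191 - u{\left(t \right)} = 6191 - 2 \left(-57\right) \frac{1}{-16 - 57} = 6191 - 2 \left(-57\right) \frac{1}{-73} = 6191 - 2 \left(-57\right) \left(- \frac{1}{73}\right) = 6191 - \frac{114}{73} = \frac{451829}{73}$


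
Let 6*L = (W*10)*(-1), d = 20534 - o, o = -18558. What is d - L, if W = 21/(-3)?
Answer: 117241/3 ≈ 39080.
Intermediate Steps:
W = -7 (W = 21*(-⅓) = -7)
d = 39092 (d = 20534 - 1*(-18558) = 20534 + 18558 = 39092)
L = 35/3 (L = (-7*10*(-1))/6 = (-70*(-1))/6 = (⅙)*70 = 35/3 ≈ 11.667)
d - L = 39092 - 1*35/3 = 39092 - 35/3 = 117241/3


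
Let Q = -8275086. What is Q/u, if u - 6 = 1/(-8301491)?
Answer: -68695551953226/49808945 ≈ -1.3792e+6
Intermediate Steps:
u = 49808945/8301491 (u = 6 + 1/(-8301491) = 6 - 1/8301491 = 49808945/8301491 ≈ 6.0000)
Q/u = -8275086/49808945/8301491 = -8275086*8301491/49808945 = -68695551953226/49808945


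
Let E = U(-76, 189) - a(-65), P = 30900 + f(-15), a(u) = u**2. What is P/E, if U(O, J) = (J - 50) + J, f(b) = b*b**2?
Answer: -9175/1299 ≈ -7.0631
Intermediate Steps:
f(b) = b**3
U(O, J) = -50 + 2*J (U(O, J) = (-50 + J) + J = -50 + 2*J)
P = 27525 (P = 30900 + (-15)**3 = 30900 - 3375 = 27525)
E = -3897 (E = (-50 + 2*189) - 1*(-65)**2 = (-50 + 378) - 1*4225 = 328 - 4225 = -3897)
P/E = 27525/(-3897) = 27525*(-1/3897) = -9175/1299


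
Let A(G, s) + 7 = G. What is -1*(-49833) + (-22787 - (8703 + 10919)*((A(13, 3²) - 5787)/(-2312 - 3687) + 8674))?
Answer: -1020988352600/5999 ≈ -1.7019e+8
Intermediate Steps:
A(G, s) = -7 + G
-1*(-49833) + (-22787 - (8703 + 10919)*((A(13, 3²) - 5787)/(-2312 - 3687) + 8674)) = -1*(-49833) + (-22787 - (8703 + 10919)*(((-7 + 13) - 5787)/(-2312 - 3687) + 8674)) = 49833 + (-22787 - 19622*((6 - 5787)/(-5999) + 8674)) = 49833 + (-22787 - 19622*(-5781*(-1/5999) + 8674)) = 49833 + (-22787 - 19622*(5781/5999 + 8674)) = 49833 + (-22787 - 19622*52041107/5999) = 49833 + (-22787 - 1*1021150601554/5999) = 49833 + (-22787 - 1021150601554/5999) = 49833 - 1021287300767/5999 = -1020988352600/5999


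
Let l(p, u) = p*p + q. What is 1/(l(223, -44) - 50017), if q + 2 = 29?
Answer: -1/261 ≈ -0.0038314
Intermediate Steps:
q = 27 (q = -2 + 29 = 27)
l(p, u) = 27 + p**2 (l(p, u) = p*p + 27 = p**2 + 27 = 27 + p**2)
1/(l(223, -44) - 50017) = 1/((27 + 223**2) - 50017) = 1/((27 + 49729) - 50017) = 1/(49756 - 50017) = 1/(-261) = -1/261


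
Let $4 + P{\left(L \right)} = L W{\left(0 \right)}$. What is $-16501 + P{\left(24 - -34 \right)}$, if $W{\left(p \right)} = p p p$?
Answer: $-16505$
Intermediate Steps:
$W{\left(p \right)} = p^{3}$ ($W{\left(p \right)} = p^{2} p = p^{3}$)
$P{\left(L \right)} = -4$ ($P{\left(L \right)} = -4 + L 0^{3} = -4 + L 0 = -4 + 0 = -4$)
$-16501 + P{\left(24 - -34 \right)} = -16501 - 4 = -16505$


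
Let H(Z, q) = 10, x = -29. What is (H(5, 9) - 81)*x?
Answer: 2059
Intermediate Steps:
(H(5, 9) - 81)*x = (10 - 81)*(-29) = -71*(-29) = 2059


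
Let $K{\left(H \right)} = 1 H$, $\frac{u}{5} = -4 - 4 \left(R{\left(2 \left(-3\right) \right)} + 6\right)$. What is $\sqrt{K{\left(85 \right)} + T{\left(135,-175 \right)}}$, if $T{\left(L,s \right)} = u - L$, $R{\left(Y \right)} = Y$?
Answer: $i \sqrt{70} \approx 8.3666 i$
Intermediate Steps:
$u = -20$ ($u = 5 \left(-4 - 4 \left(2 \left(-3\right) + 6\right)\right) = 5 \left(-4 - 4 \left(-6 + 6\right)\right) = 5 \left(-4 - 0\right) = 5 \left(-4 + 0\right) = 5 \left(-4\right) = -20$)
$T{\left(L,s \right)} = -20 - L$
$K{\left(H \right)} = H$
$\sqrt{K{\left(85 \right)} + T{\left(135,-175 \right)}} = \sqrt{85 - 155} = \sqrt{-70} = i \sqrt{70}$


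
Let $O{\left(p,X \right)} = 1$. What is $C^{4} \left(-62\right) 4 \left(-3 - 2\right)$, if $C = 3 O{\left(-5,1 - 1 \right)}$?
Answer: $100440$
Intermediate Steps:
$C = 3$ ($C = 3 \cdot 1 = 3$)
$C^{4} \left(-62\right) 4 \left(-3 - 2\right) = 3^{4} \left(-62\right) 4 \left(-3 - 2\right) = 81 \left(-62\right) 4 \left(-5\right) = \left(-5022\right) \left(-20\right) = 100440$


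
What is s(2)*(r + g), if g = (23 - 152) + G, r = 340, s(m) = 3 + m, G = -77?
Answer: 670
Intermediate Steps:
g = -206 (g = (23 - 152) - 77 = -129 - 77 = -206)
s(2)*(r + g) = (3 + 2)*(340 - 206) = 5*134 = 670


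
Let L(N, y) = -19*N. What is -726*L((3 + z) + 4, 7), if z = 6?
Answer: 179322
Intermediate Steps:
-726*L((3 + z) + 4, 7) = -(-13794)*((3 + 6) + 4) = -(-13794)*(9 + 4) = -(-13794)*13 = -726*(-247) = 179322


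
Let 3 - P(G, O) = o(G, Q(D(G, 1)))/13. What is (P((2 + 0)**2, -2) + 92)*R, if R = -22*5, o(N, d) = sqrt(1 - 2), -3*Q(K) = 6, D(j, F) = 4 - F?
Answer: -10450 + 110*I/13 ≈ -10450.0 + 8.4615*I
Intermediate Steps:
Q(K) = -2 (Q(K) = -1/3*6 = -2)
o(N, d) = I (o(N, d) = sqrt(-1) = I)
P(G, O) = 3 - I/13
R = -110
(P((2 + 0)**2, -2) + 92)*R = ((3 - I/13) + 92)*(-110) = (95 - I/13)*(-110) = -10450 + 110*I/13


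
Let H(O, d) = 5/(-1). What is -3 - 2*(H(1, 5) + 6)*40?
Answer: -83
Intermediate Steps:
H(O, d) = -5 (H(O, d) = 5*(-1) = -5)
-3 - 2*(H(1, 5) + 6)*40 = -3 - 2*(-5 + 6)*40 = -3 - 2*1*40 = -3 - 2*40 = -3 - 80 = -83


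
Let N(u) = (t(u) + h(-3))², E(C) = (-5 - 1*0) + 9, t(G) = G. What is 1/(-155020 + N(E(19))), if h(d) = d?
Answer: -1/155019 ≈ -6.4508e-6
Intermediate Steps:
E(C) = 4 (E(C) = (-5 + 0) + 9 = -5 + 9 = 4)
N(u) = (-3 + u)² (N(u) = (u - 3)² = (-3 + u)²)
1/(-155020 + N(E(19))) = 1/(-155020 + (-3 + 4)²) = 1/(-155020 + 1²) = 1/(-155020 + 1) = 1/(-155019) = -1/155019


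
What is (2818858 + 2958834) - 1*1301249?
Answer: 4476443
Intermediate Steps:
(2818858 + 2958834) - 1*1301249 = 5777692 - 1301249 = 4476443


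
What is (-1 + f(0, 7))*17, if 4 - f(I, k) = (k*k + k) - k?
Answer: -782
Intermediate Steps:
f(I, k) = 4 - k² (f(I, k) = 4 - ((k*k + k) - k) = 4 - ((k² + k) - k) = 4 - ((k + k²) - k) = 4 - k²)
(-1 + f(0, 7))*17 = (-1 + (4 - 1*7²))*17 = (-1 + (4 - 1*49))*17 = (-1 + (4 - 49))*17 = (-1 - 45)*17 = -46*17 = -782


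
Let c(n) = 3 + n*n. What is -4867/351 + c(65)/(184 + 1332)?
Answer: -1473586/133029 ≈ -11.077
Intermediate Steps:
c(n) = 3 + n²
-4867/351 + c(65)/(184 + 1332) = -4867/351 + (3 + 65²)/(184 + 1332) = -4867*1/351 + (3 + 4225)/1516 = -4867/351 + 4228*(1/1516) = -4867/351 + 1057/379 = -1473586/133029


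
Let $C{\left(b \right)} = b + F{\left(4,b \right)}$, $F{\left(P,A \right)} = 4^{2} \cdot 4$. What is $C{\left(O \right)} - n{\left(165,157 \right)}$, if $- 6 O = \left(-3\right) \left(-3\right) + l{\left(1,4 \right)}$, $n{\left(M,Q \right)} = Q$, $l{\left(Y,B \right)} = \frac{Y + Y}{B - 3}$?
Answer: $- \frac{569}{6} \approx -94.833$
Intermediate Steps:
$l{\left(Y,B \right)} = \frac{2 Y}{-3 + B}$
$F{\left(P,A \right)} = 64$ ($F{\left(P,A \right)} = 16 \cdot 4 = 64$)
$O = - \frac{11}{6}$ ($O = - \frac{\left(-3\right) \left(-3\right) + 2 \cdot 1 \frac{1}{-3 + 4}}{6} = - \frac{9 + 2 \cdot 1 \cdot 1^{-1}}{6} = - \frac{9 + 2 \cdot 1 \cdot 1}{6} = - \frac{9 + 2}{6} = \left(- \frac{1}{6}\right) 11 = - \frac{11}{6} \approx -1.8333$)
$C{\left(b \right)} = 64 + b$ ($C{\left(b \right)} = b + 64 = 64 + b$)
$C{\left(O \right)} - n{\left(165,157 \right)} = \left(64 - \frac{11}{6}\right) - 157 = \frac{373}{6} - 157 = - \frac{569}{6}$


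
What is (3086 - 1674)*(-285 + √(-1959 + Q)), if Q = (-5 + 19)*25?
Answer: -402420 + 1412*I*√1609 ≈ -4.0242e+5 + 56639.0*I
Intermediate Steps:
Q = 350 (Q = 14*25 = 350)
(3086 - 1674)*(-285 + √(-1959 + Q)) = (3086 - 1674)*(-285 + √(-1959 + 350)) = 1412*(-285 + √(-1609)) = 1412*(-285 + I*√1609) = -402420 + 1412*I*√1609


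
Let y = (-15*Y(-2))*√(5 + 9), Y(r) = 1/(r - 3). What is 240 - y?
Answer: 240 - 3*√14 ≈ 228.77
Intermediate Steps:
Y(r) = 1/(-3 + r)
y = 3*√14 (y = (-15/(-3 - 2))*√(5 + 9) = (-15/(-5))*√14 = (-15*(-⅕))*√14 = 3*√14 ≈ 11.225)
240 - y = 240 - 3*√14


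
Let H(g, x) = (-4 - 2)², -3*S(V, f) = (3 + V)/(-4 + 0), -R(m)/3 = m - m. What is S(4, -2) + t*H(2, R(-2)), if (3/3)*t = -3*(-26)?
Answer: 33703/12 ≈ 2808.6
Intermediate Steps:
R(m) = 0 (R(m) = -3*(m - m) = -3*0 = 0)
S(V, f) = ¼ + V/12 (S(V, f) = -(3 + V)/(3*(-4 + 0)) = -(3 + V)/(3*(-4)) = -(3 + V)*(-1)/(3*4) = -(-¾ - V/4)/3 = ¼ + V/12)
H(g, x) = 36 (H(g, x) = (-6)² = 36)
t = 78 (t = -3*(-26) = 78)
S(4, -2) + t*H(2, R(-2)) = (¼ + (1/12)*4) + 78*36 = (¼ + ⅓) + 2808 = 7/12 + 2808 = 33703/12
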